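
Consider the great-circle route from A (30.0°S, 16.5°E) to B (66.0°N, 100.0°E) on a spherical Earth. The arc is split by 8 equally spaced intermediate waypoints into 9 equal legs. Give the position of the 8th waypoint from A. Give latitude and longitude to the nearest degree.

From cos δ = sin φ₁ sin φ₂ + cos φ₁ cos φ₂ cos Δλ, the central angle is δ ≈ 2.001 rad (114.6°).
Interpolate at f = 8/9 with slerp weights a = sin((1−f)δ)/sin δ ≈ 0.243, b = sin(fδ)/sin δ ≈ 1.077.
p = a·p₁ + b·p₂ ≈ (0.125, 0.491, 0.862); φ = arcsin(p_z) ≈ 59.56°, λ = atan2(p_y, p_x) ≈ 75.67°.

≈ (60°N, 76°E)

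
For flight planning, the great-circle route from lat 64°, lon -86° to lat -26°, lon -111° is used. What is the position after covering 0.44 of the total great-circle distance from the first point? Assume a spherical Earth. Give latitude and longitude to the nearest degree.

≈ lat 25°, lon -102°

Write both endpoints as unit vectors p₁, p₂ with components (cos φ cos λ, cos φ sin λ, sin φ).
The central angle between the endpoints is δ = arccos(p₁·p₂) ≈ 1.608 rad (92.1°).
Interpolate at f = 0.44 with slerp weights a = sin((1−f)δ)/sin δ ≈ 0.784, b = sin(fδ)/sin δ ≈ 0.650.
p = a·p₁ + b·p₂ ≈ (-0.185, -0.889, 0.420); φ = arcsin(p_z) ≈ 24.81°, λ = atan2(p_y, p_x) ≈ -101.79°.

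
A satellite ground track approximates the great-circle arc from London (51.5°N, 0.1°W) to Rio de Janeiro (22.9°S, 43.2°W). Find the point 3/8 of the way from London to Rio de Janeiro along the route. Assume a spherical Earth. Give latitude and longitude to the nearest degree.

≈ 25°N, 21°W

Write both endpoints as unit vectors p₁, p₂ with components (cos φ cos λ, cos φ sin λ, sin φ).
The central angle between the endpoints is δ = arccos(p₁·p₂) ≈ 1.456 rad (83.4°).
Interpolate at f = 3/8 with slerp weights a = sin((1−f)δ)/sin δ ≈ 0.795, b = sin(fδ)/sin δ ≈ 0.523.
p = a·p₁ + b·p₂ ≈ (0.846, -0.331, 0.419); φ = arcsin(p_z) ≈ 24.75°, λ = atan2(p_y, p_x) ≈ -21.34°.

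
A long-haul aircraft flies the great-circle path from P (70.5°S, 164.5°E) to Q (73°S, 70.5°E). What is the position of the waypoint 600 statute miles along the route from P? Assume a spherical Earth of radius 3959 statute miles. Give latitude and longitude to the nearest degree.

≈ (76°S, 141°E)

Convert each endpoint to a unit vector on the sphere (x = cos φ cos λ, y = cos φ sin λ, z = sin φ).
The central angle between the endpoints is δ = arccos(p₁·p₂) ≈ 0.463 rad (26.5°). The total great-circle distance is δ·R ≈ 0.463 × 3959 ≈ 1834 mi, so the target fraction is f = 600/1834 ≈ 0.327.
Interpolate at f ≈ 0.327 with slerp weights a = sin((1−f)δ)/sin δ ≈ 0.686, b = sin(fδ)/sin δ ≈ 0.338.
p = a·p₁ + b·p₂ ≈ (-0.188, 0.154, -0.970); φ = arcsin(p_z) ≈ -75.93°, λ = atan2(p_y, p_x) ≈ 140.58°.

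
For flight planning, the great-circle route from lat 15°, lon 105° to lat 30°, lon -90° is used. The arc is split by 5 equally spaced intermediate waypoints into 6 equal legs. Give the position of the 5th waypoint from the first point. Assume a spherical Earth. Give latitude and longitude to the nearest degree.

≈ lat 50°, lon -102°

Convert each endpoint to a unit vector on the sphere (x = cos φ cos λ, y = cos φ sin λ, z = sin φ).
The central angle between the endpoints is δ = arccos(p₁·p₂) ≈ 2.317 rad (132.7°).
Interpolate at f = 5/6 with slerp weights a = sin((1−f)δ)/sin δ ≈ 0.513, b = sin(fδ)/sin δ ≈ 1.274.
p = a·p₁ + b·p₂ ≈ (-0.128, -0.625, 0.770); φ = arcsin(p_z) ≈ 50.34°, λ = atan2(p_y, p_x) ≈ -101.59°.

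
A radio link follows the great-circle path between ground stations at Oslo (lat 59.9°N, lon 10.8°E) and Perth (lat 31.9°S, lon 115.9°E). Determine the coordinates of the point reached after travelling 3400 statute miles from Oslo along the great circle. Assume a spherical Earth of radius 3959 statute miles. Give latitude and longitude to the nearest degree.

≈ lat 32°N, lon 74°E

Convert each endpoint to a unit vector on the sphere (x = cos φ cos λ, y = cos φ sin λ, z = sin φ).
The central angle between the endpoints is δ = arccos(p₁·p₂) ≈ 2.175 rad (124.6°). The total great-circle distance is δ·R ≈ 2.175 × 3959 ≈ 8611 mi, so the target fraction is f = 3400/8611 ≈ 0.395.
Interpolate at f ≈ 0.395 with slerp weights a = sin((1−f)δ)/sin δ ≈ 1.176, b = sin(fδ)/sin δ ≈ 0.920.
p = a·p₁ + b·p₂ ≈ (0.238, 0.813, 0.531); φ = arcsin(p_z) ≈ 32.09°, λ = atan2(p_y, p_x) ≈ 73.67°.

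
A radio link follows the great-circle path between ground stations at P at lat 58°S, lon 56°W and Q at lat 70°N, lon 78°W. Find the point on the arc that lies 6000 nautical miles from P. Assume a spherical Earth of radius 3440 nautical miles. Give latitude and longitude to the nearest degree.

≈ lat 41°N, lon 68°W

Write both endpoints as unit vectors p₁, p₂ with components (cos φ cos λ, cos φ sin λ, sin φ).
The central angle between the endpoints is δ = arccos(p₁·p₂) ≈ 2.251 rad (129.0°). The total great-circle distance is δ·R ≈ 2.251 × 3440 ≈ 7743 nmi, so the target fraction is f = 6000/7743 ≈ 0.775.
Interpolate at f ≈ 0.775 with slerp weights a = sin((1−f)δ)/sin δ ≈ 0.624, b = sin(fδ)/sin δ ≈ 1.267.
p = a·p₁ + b·p₂ ≈ (0.275, -0.698, 0.661); φ = arcsin(p_z) ≈ 41.39°, λ = atan2(p_y, p_x) ≈ -68.49°.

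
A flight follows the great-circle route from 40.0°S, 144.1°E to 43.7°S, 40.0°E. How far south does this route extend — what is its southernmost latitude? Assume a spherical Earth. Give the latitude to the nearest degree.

The great circle lies in the plane with unit normal n̂ = (p₁ × p₂)/|p₁ × p₂|.
Here n̂_z ≈ -0.565; the vertex latitude is φ_max = arccos|n̂_z| ≈ 55.6°.
Check via Clairaut: cos φ_max = |cos φ₁| · sin C = cos(40.0°)·sin(132.5°) ≈ 0.565, again giving ≈ 55.6°.

≈ 56°S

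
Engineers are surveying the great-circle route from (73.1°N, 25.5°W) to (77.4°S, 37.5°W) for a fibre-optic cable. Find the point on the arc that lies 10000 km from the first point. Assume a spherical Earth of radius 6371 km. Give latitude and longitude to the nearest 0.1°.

≈ (16.8°S, 31.0°W)

From cos δ = sin φ₁ sin φ₂ + cos φ₁ cos φ₂ cos Δλ, the central angle is δ ≈ 2.630 rad (150.7°). The total great-circle distance is δ·R ≈ 2.630 × 6371 ≈ 16753 km, so the target fraction is f = 10000/16753 ≈ 0.597.
Interpolate at f ≈ 0.597 with slerp weights a = sin((1−f)δ)/sin δ ≈ 1.780, b = sin(fδ)/sin δ ≈ 2.041.
p = a·p₁ + b·p₂ ≈ (0.820, -0.494, -0.288); φ = arcsin(p_z) ≈ -16.76°, λ = atan2(p_y, p_x) ≈ -31.05°.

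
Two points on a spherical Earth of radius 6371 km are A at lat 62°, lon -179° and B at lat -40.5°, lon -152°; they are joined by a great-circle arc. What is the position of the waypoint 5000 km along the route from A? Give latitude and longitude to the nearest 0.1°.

≈ lat 18.3°, lon -163.6°

From cos δ = sin φ₁ sin φ₂ + cos φ₁ cos φ₂ cos Δλ, the central angle is δ ≈ 1.829 rad (104.8°). The total great-circle distance is δ·R ≈ 1.829 × 6371 ≈ 11653 km, so the target fraction is f = 5000/11653 ≈ 0.429.
Interpolate at f ≈ 0.429 with slerp weights a = sin((1−f)δ)/sin δ ≈ 0.894, b = sin(fδ)/sin δ ≈ 0.731.
p = a·p₁ + b·p₂ ≈ (-0.910, -0.268, 0.315); φ = arcsin(p_z) ≈ 18.35°, λ = atan2(p_y, p_x) ≈ -163.58°.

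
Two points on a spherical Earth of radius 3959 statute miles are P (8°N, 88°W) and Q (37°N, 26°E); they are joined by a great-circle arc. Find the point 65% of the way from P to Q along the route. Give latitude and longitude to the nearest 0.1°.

≈ (41.1°N, 21.0°W)

Write both endpoints as unit vectors p₁, p₂ with components (cos φ cos λ, cos φ sin λ, sin φ).
The central angle between the endpoints is δ = arccos(p₁·p₂) ≈ 1.811 rad (103.8°).
Interpolate at f = 0.65 with slerp weights a = sin((1−f)δ)/sin δ ≈ 0.610, b = sin(fδ)/sin δ ≈ 0.951.
p = a·p₁ + b·p₂ ≈ (0.704, -0.271, 0.657); φ = arcsin(p_z) ≈ 41.08°, λ = atan2(p_y, p_x) ≈ -21.04°.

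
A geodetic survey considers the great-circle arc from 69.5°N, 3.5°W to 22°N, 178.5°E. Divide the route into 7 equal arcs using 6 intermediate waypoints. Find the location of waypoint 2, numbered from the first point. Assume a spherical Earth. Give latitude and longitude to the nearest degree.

The haversine formula gives a central angle δ ≈ 1.544 rad (88.5°) between the endpoints.
Interpolate at f = 2/7 with slerp weights a = sin((1−f)δ)/sin δ ≈ 0.893, b = sin(fδ)/sin δ ≈ 0.427.
p = a·p₁ + b·p₂ ≈ (-0.084, -0.009, 0.996); φ = arcsin(p_z) ≈ 85.16°, λ = atan2(p_y, p_x) ≈ -174.06°.

≈ 85°N, 174°W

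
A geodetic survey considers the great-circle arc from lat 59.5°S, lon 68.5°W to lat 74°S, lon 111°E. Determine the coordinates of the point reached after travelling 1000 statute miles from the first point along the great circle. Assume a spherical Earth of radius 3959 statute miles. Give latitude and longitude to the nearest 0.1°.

From cos δ = sin φ₁ sin φ₂ + cos φ₁ cos φ₂ cos Δλ, the central angle is δ ≈ 0.812 rad (46.5°). The total great-circle distance is δ·R ≈ 0.812 × 3959 ≈ 3213 mi, so the target fraction is f = 1000/3213 ≈ 0.311.
Interpolate at f ≈ 0.311 with slerp weights a = sin((1−f)δ)/sin δ ≈ 0.731, b = sin(fδ)/sin δ ≈ 0.345.
p = a·p₁ + b·p₂ ≈ (0.102, -0.257, -0.961); φ = arcsin(p_z) ≈ -73.97°, λ = atan2(p_y, p_x) ≈ -68.33°.

≈ lat 74.0°S, lon 68.3°W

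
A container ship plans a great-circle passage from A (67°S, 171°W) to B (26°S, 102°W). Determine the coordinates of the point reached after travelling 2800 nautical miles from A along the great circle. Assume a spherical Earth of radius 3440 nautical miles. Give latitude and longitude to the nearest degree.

Write both endpoints as unit vectors p₁, p₂ with components (cos φ cos λ, cos φ sin λ, sin φ).
The central angle between the endpoints is δ = arccos(p₁·p₂) ≈ 1.013 rad (58.0°). The total great-circle distance is δ·R ≈ 1.013 × 3440 ≈ 3484 nmi, so the target fraction is f = 2800/3484 ≈ 0.804.
Interpolate at f ≈ 0.804 with slerp weights a = sin((1−f)δ)/sin δ ≈ 0.233, b = sin(fδ)/sin δ ≈ 0.857.
p = a·p₁ + b·p₂ ≈ (-0.250, -0.768, -0.590); φ = arcsin(p_z) ≈ -36.17°, λ = atan2(p_y, p_x) ≈ -108.04°.

≈ (36°S, 108°W)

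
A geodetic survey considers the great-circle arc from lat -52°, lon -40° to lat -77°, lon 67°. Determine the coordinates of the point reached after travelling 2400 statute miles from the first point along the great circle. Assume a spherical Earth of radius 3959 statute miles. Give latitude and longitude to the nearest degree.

Write both endpoints as unit vectors p₁, p₂ with components (cos φ cos λ, cos φ sin λ, sin φ).
The central angle between the endpoints is δ = arccos(p₁·p₂) ≈ 0.756 rad (43.3°). The total great-circle distance is δ·R ≈ 0.756 × 3959 ≈ 2995 mi, so the target fraction is f = 2400/2995 ≈ 0.801.
Interpolate at f ≈ 0.801 with slerp weights a = sin((1−f)δ)/sin δ ≈ 0.218, b = sin(fδ)/sin δ ≈ 0.830.
p = a·p₁ + b·p₂ ≈ (0.176, 0.086, -0.981); φ = arcsin(p_z) ≈ -78.72°, λ = atan2(p_y, p_x) ≈ 25.98°.

≈ lat -79°, lon 26°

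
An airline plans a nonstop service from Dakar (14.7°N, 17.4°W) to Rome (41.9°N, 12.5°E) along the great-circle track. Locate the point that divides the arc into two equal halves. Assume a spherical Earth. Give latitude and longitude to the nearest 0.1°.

≈ 29.1°N, 4.4°W

From cos δ = sin φ₁ sin φ₂ + cos φ₁ cos φ₂ cos Δλ, the central angle is δ ≈ 0.654 rad (37.5°).
Interpolate at f = 1/2 with slerp weights a = sin((1−f)δ)/sin δ ≈ 0.528, b = sin(fδ)/sin δ ≈ 0.528.
p = a·p₁ + b·p₂ ≈ (0.871, -0.068, 0.487); φ = arcsin(p_z) ≈ 29.12°, λ = atan2(p_y, p_x) ≈ -4.44°.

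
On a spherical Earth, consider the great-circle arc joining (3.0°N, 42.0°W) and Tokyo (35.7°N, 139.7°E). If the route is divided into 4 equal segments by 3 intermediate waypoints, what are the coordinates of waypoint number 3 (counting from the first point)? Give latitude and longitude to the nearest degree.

≈ (71°N, 145°E)

Write both endpoints as unit vectors p₁, p₂ with components (cos φ cos λ, cos φ sin λ, sin φ).
The central angle between the endpoints is δ = arccos(p₁·p₂) ≈ 2.466 rad (141.3°).
Interpolate at f = 3/4 with slerp weights a = sin((1−f)δ)/sin δ ≈ 0.924, b = sin(fδ)/sin δ ≈ 1.537.
p = a·p₁ + b·p₂ ≈ (-0.266, 0.190, 0.945); φ = arcsin(p_z) ≈ 70.92°, λ = atan2(p_y, p_x) ≈ 144.50°.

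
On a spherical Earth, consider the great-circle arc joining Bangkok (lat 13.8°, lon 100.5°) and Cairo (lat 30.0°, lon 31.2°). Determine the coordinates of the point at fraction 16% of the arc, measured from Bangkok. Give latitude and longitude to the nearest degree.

≈ lat 18°, lon 91°

The haversine formula gives a central angle δ ≈ 1.141 rad (65.4°) between the endpoints.
Interpolate at f = 0.16 with slerp weights a = sin((1−f)δ)/sin δ ≈ 0.900, b = sin(fδ)/sin δ ≈ 0.200.
p = a·p₁ + b·p₂ ≈ (-0.011, 0.949, 0.315); φ = arcsin(p_z) ≈ 18.34°, λ = atan2(p_y, p_x) ≈ 90.69°.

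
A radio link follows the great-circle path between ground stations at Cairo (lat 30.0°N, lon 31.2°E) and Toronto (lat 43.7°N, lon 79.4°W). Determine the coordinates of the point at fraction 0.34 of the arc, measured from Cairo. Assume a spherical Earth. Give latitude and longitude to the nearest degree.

Write both endpoints as unit vectors p₁, p₂ with components (cos φ cos λ, cos φ sin λ, sin φ).
The central angle between the endpoints is δ = arccos(p₁·p₂) ≈ 1.445 rad (82.8°).
Interpolate at f = 0.34 with slerp weights a = sin((1−f)δ)/sin δ ≈ 0.822, b = sin(fδ)/sin δ ≈ 0.476.
p = a·p₁ + b·p₂ ≈ (0.672, 0.031, 0.740); φ = arcsin(p_z) ≈ 47.70°, λ = atan2(p_y, p_x) ≈ 2.63°.

≈ lat 48°N, lon 3°E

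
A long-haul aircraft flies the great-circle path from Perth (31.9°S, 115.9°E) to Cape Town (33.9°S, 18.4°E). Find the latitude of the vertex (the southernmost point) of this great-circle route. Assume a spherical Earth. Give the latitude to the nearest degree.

≈ 44°S

The great circle lies in the plane with unit normal n̂ = (p₁ × p₂)/|p₁ × p₂|.
Here n̂_z ≈ -0.713; the vertex latitude is φ_max = arccos|n̂_z| ≈ 44.5°.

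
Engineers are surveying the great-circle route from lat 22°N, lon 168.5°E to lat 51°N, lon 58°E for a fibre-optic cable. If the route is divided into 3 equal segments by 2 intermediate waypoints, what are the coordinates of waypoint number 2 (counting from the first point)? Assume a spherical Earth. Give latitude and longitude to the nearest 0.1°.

≈ lat 56.1°N, lon 106.0°E

From cos δ = sin φ₁ sin φ₂ + cos φ₁ cos φ₂ cos Δλ, the central angle is δ ≈ 1.484 rad (85.0°).
Interpolate at f = 2/3 with slerp weights a = sin((1−f)δ)/sin δ ≈ 0.477, b = sin(fδ)/sin δ ≈ 0.839.
p = a·p₁ + b·p₂ ≈ (-0.153, 0.536, 0.830); φ = arcsin(p_z) ≈ 56.14°, λ = atan2(p_y, p_x) ≈ 105.96°.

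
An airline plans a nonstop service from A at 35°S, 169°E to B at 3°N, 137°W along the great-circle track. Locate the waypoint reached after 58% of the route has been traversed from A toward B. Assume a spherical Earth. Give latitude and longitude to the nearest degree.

Convert each endpoint to a unit vector on the sphere (x = cos φ cos λ, y = cos φ sin λ, z = sin φ).
The central angle between the endpoints is δ = arccos(p₁·p₂) ≈ 1.103 rad (63.2°).
Interpolate at f = 0.58 with slerp weights a = sin((1−f)δ)/sin δ ≈ 0.501, b = sin(fδ)/sin δ ≈ 0.669.
p = a·p₁ + b·p₂ ≈ (-0.891, -0.377, -0.252); φ = arcsin(p_z) ≈ -14.61°, λ = atan2(p_y, p_x) ≈ -157.05°.

≈ 15°S, 157°W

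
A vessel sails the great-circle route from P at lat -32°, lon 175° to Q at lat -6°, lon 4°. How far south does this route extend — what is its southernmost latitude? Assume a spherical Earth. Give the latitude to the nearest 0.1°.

≈ -77.9°

The great circle lies in the plane with unit normal n̂ = (p₁ × p₂)/|p₁ × p₂|.
Here n̂_z ≈ -0.210; the vertex latitude is φ_max = arccos|n̂_z| ≈ 77.9°.
Check via Clairaut: cos φ_max = |cos φ₁| · sin C = cos(32.0°)·sin(165.7°) ≈ 0.210, again giving ≈ 77.9°.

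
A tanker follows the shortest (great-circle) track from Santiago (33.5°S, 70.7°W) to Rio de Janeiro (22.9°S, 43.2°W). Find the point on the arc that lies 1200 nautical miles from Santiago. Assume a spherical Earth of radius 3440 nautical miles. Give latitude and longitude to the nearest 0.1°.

≈ 25.9°S, 49.3°W

Write both endpoints as unit vectors p₁, p₂ with components (cos φ cos λ, cos φ sin λ, sin φ).
The central angle between the endpoints is δ = arccos(p₁·p₂) ≈ 0.460 rad (26.3°). The total great-circle distance is δ·R ≈ 0.460 × 3440 ≈ 1582 nmi, so the target fraction is f = 1200/1582 ≈ 0.759.
Interpolate at f ≈ 0.759 with slerp weights a = sin((1−f)δ)/sin δ ≈ 0.250, b = sin(fδ)/sin δ ≈ 0.770.
p = a·p₁ + b·p₂ ≈ (0.586, -0.682, -0.437); φ = arcsin(p_z) ≈ -25.94°, λ = atan2(p_y, p_x) ≈ -49.33°.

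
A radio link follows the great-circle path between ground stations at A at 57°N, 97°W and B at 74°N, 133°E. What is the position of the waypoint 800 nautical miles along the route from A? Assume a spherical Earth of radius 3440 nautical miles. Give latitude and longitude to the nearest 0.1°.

≈ 69.4°N, 108.3°W

From cos δ = sin φ₁ sin φ₂ + cos φ₁ cos φ₂ cos Δλ, the central angle is δ ≈ 0.782 rad (44.8°). The total great-circle distance is δ·R ≈ 0.782 × 3440 ≈ 2689 nmi, so the target fraction is f = 800/2689 ≈ 0.297.
Interpolate at f ≈ 0.297 with slerp weights a = sin((1−f)δ)/sin δ ≈ 0.741, b = sin(fδ)/sin δ ≈ 0.327.
p = a·p₁ + b·p₂ ≈ (-0.111, -0.335, 0.936); φ = arcsin(p_z) ≈ 69.37°, λ = atan2(p_y, p_x) ≈ -108.30°.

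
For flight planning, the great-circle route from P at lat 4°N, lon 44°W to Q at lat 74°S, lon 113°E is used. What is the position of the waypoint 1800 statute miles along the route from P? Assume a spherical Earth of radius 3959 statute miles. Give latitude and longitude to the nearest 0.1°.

Write both endpoints as unit vectors p₁, p₂ with components (cos φ cos λ, cos φ sin λ, sin φ).
The central angle between the endpoints is δ = arccos(p₁·p₂) ≈ 1.897 rad (108.7°). The total great-circle distance is δ·R ≈ 1.897 × 3959 ≈ 7509 mi, so the target fraction is f = 1800/7509 ≈ 0.240.
Interpolate at f ≈ 0.240 with slerp weights a = sin((1−f)δ)/sin δ ≈ 1.047, b = sin(fδ)/sin δ ≈ 0.464.
p = a·p₁ + b·p₂ ≈ (0.701, -0.608, -0.373); φ = arcsin(p_z) ≈ -21.87°, λ = atan2(p_y, p_x) ≈ -40.92°.

≈ lat 21.9°S, lon 40.9°W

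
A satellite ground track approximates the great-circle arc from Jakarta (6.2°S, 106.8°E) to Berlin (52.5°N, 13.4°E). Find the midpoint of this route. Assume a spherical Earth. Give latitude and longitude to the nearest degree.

≈ (31°N, 74°E)

Convert each endpoint to a unit vector on the sphere (x = cos φ cos λ, y = cos φ sin λ, z = sin φ).
The central angle between the endpoints is δ = arccos(p₁·p₂) ≈ 1.693 rad (97.0°).
Interpolate at f = 1/2 with slerp weights a = sin((1−f)δ)/sin δ ≈ 0.754, b = sin(fδ)/sin δ ≈ 0.754.
p = a·p₁ + b·p₂ ≈ (0.230, 0.824, 0.517); φ = arcsin(p_z) ≈ 31.14°, λ = atan2(p_y, p_x) ≈ 74.41°.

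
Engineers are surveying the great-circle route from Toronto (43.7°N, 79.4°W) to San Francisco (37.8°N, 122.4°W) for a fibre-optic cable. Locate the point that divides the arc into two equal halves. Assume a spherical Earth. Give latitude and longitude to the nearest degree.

Write both endpoints as unit vectors p₁, p₂ with components (cos φ cos λ, cos φ sin λ, sin φ).
The central angle between the endpoints is δ = arccos(p₁·p₂) ≈ 0.571 rad (32.7°).
Interpolate at f = 1/2 with slerp weights a = sin((1−f)δ)/sin δ ≈ 0.521, b = sin(fδ)/sin δ ≈ 0.521.
p = a·p₁ + b·p₂ ≈ (-0.151, -0.718, 0.679); φ = arcsin(p_z) ≈ 42.80°, λ = atan2(p_y, p_x) ≈ -101.90°.

≈ 43°N, 102°W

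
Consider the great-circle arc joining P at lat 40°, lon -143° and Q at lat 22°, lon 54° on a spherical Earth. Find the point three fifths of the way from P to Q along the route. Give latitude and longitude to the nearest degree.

≈ lat 65°, lon 80°

Convert each endpoint to a unit vector on the sphere (x = cos φ cos λ, y = cos φ sin λ, z = sin φ).
The central angle between the endpoints is δ = arccos(p₁·p₂) ≈ 2.025 rad (116.0°).
Interpolate at f = 3/5 with slerp weights a = sin((1−f)δ)/sin δ ≈ 0.806, b = sin(fδ)/sin δ ≈ 1.043.
p = a·p₁ + b·p₂ ≈ (0.075, 0.411, 0.909); φ = arcsin(p_z) ≈ 65.31°, λ = atan2(p_y, p_x) ≈ 79.60°.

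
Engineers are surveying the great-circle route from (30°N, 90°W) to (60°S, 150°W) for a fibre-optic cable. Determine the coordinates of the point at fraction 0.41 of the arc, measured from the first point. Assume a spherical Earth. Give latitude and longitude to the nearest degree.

Convert each endpoint to a unit vector on the sphere (x = cos φ cos λ, y = cos φ sin λ, z = sin φ).
The central angle between the endpoints is δ = arccos(p₁·p₂) ≈ 1.789 rad (102.5°).
Interpolate at f = 0.41 with slerp weights a = sin((1−f)δ)/sin δ ≈ 0.891, b = sin(fδ)/sin δ ≈ 0.686.
p = a·p₁ + b·p₂ ≈ (-0.297, -0.943, -0.148); φ = arcsin(p_z) ≈ -8.52°, λ = atan2(p_y, p_x) ≈ -107.47°.

≈ (9°S, 107°W)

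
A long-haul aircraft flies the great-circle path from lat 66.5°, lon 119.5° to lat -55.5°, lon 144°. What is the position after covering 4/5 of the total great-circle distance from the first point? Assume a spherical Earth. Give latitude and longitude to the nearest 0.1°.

≈ lat -31.1°, lon 138.5°

From cos δ = sin φ₁ sin φ₂ + cos φ₁ cos φ₂ cos Δλ, the central angle is δ ≈ 2.153 rad (123.4°).
Interpolate at f = 4/5 with slerp weights a = sin((1−f)δ)/sin δ ≈ 0.500, b = sin(fδ)/sin δ ≈ 1.184.
p = a·p₁ + b·p₂ ≈ (-0.641, 0.568, -0.517); φ = arcsin(p_z) ≈ -31.14°, λ = atan2(p_y, p_x) ≈ 138.46°.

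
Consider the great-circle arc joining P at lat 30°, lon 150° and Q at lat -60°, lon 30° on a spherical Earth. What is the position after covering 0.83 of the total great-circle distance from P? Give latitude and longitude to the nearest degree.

The haversine formula gives a central angle δ ≈ 2.278 rad (130.5°) between the endpoints.
Interpolate at f = 0.83 with slerp weights a = sin((1−f)δ)/sin δ ≈ 0.497, b = sin(fδ)/sin δ ≈ 1.249.
p = a·p₁ + b·p₂ ≈ (0.168, 0.527, -0.833); φ = arcsin(p_z) ≈ -56.40°, λ = atan2(p_y, p_x) ≈ 72.31°.

≈ lat -56°, lon 72°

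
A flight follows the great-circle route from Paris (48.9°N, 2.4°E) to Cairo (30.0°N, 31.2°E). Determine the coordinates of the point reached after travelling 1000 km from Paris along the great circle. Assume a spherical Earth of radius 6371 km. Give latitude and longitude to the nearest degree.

≈ (44°N, 13°E)

Write both endpoints as unit vectors p₁, p₂ with components (cos φ cos λ, cos φ sin λ, sin φ).
The central angle between the endpoints is δ = arccos(p₁·p₂) ≈ 0.504 rad (28.9°). The total great-circle distance is δ·R ≈ 0.504 × 6371 ≈ 3211 km, so the target fraction is f = 1000/3211 ≈ 0.311.
Interpolate at f ≈ 0.311 with slerp weights a = sin((1−f)δ)/sin δ ≈ 0.704, b = sin(fδ)/sin δ ≈ 0.324.
p = a·p₁ + b·p₂ ≈ (0.702, 0.165, 0.693); φ = arcsin(p_z) ≈ 43.83°, λ = atan2(p_y, p_x) ≈ 13.19°.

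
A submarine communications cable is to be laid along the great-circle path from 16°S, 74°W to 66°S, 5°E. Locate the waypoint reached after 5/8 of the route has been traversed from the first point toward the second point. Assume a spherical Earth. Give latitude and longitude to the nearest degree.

≈ 54°S, 44°W

From cos δ = sin φ₁ sin φ₂ + cos φ₁ cos φ₂ cos Δλ, the central angle is δ ≈ 1.238 rad (70.9°).
Interpolate at f = 5/8 with slerp weights a = sin((1−f)δ)/sin δ ≈ 0.474, b = sin(fδ)/sin δ ≈ 0.739.
p = a·p₁ + b·p₂ ≈ (0.425, -0.412, -0.806); φ = arcsin(p_z) ≈ -53.72°, λ = atan2(p_y, p_x) ≈ -44.07°.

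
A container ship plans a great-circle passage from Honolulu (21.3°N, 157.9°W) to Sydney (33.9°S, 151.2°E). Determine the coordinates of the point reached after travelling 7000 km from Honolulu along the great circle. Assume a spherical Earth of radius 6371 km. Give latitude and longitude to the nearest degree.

≈ 27°S, 160°E

Convert each endpoint to a unit vector on the sphere (x = cos φ cos λ, y = cos φ sin λ, z = sin φ).
The central angle between the endpoints is δ = arccos(p₁·p₂) ≈ 1.282 rad (73.4°). The total great-circle distance is δ·R ≈ 1.282 × 6371 ≈ 8166 km, so the target fraction is f = 7000/8166 ≈ 0.857.
Interpolate at f ≈ 0.857 with slerp weights a = sin((1−f)δ)/sin δ ≈ 0.190, b = sin(fδ)/sin δ ≈ 0.929.
p = a·p₁ + b·p₂ ≈ (-0.840, 0.305, -0.449); φ = arcsin(p_z) ≈ -26.70°, λ = atan2(p_y, p_x) ≈ 160.04°.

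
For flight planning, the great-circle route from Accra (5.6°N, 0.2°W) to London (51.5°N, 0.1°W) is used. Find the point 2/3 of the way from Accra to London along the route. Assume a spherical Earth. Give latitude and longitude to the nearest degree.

≈ (36°N, 0°E)

Write both endpoints as unit vectors p₁, p₂ with components (cos φ cos λ, cos φ sin λ, sin φ).
The central angle between the endpoints is δ = arccos(p₁·p₂) ≈ 0.801 rad (45.9°).
Interpolate at f = 2/3 with slerp weights a = sin((1−f)δ)/sin δ ≈ 0.367, b = sin(fδ)/sin δ ≈ 0.709.
p = a·p₁ + b·p₂ ≈ (0.807, -0.002, 0.591); φ = arcsin(p_z) ≈ 36.20°, λ = atan2(p_y, p_x) ≈ -0.15°.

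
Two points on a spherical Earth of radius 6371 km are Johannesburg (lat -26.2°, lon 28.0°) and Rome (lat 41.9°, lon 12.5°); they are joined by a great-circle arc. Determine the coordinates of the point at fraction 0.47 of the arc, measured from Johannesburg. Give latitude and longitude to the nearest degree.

≈ lat 6°, lon 21°

Convert each endpoint to a unit vector on the sphere (x = cos φ cos λ, y = cos φ sin λ, z = sin φ).
The central angle between the endpoints is δ = arccos(p₁·p₂) ≈ 1.215 rad (69.6°).
Interpolate at f = 0.47 with slerp weights a = sin((1−f)δ)/sin δ ≈ 0.640, b = sin(fδ)/sin δ ≈ 0.577.
p = a·p₁ + b·p₂ ≈ (0.926, 0.363, 0.102); φ = arcsin(p_z) ≈ 5.87°, λ = atan2(p_y, p_x) ≈ 21.38°.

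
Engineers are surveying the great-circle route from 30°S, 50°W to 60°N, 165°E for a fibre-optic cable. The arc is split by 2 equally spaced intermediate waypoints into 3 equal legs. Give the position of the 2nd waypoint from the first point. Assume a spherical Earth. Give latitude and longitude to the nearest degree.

From cos δ = sin φ₁ sin φ₂ + cos φ₁ cos φ₂ cos Δλ, the central angle is δ ≈ 2.478 rad (142.0°).
Interpolate at f = 2/3 with slerp weights a = sin((1−f)δ)/sin δ ≈ 1.193, b = sin(fδ)/sin δ ≈ 1.618.
p = a·p₁ + b·p₂ ≈ (-0.117, -0.582, 0.804); φ = arcsin(p_z) ≈ 53.56°, λ = atan2(p_y, p_x) ≈ -101.36°.

≈ 54°N, 101°W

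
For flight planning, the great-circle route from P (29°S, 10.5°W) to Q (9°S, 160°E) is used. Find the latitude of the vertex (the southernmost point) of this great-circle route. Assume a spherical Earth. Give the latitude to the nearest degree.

≈ 77°S

The great circle lies in the plane with unit normal n̂ = (p₁ × p₂)/|p₁ × p₂|.
Here n̂_z ≈ +0.226; the vertex latitude is φ_max = arccos|n̂_z| ≈ 76.9°.
Check via Clairaut: cos φ_max = |cos φ₁| · sin C = cos(29.0°)·sin(165.0°) ≈ 0.226, again giving ≈ 76.9°.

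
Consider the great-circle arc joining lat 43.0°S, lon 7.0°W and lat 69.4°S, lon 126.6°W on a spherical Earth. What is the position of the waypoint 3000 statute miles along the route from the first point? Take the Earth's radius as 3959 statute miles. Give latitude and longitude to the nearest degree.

≈ lat 75°S, lon 76°W

Convert each endpoint to a unit vector on the sphere (x = cos φ cos λ, y = cos φ sin λ, z = sin φ).
The central angle between the endpoints is δ = arccos(p₁·p₂) ≈ 1.034 rad (59.3°). The total great-circle distance is δ·R ≈ 1.034 × 3959 ≈ 4094 mi, so the target fraction is f = 3000/4094 ≈ 0.733.
Interpolate at f ≈ 0.733 with slerp weights a = sin((1−f)δ)/sin δ ≈ 0.317, b = sin(fδ)/sin δ ≈ 0.800.
p = a·p₁ + b·p₂ ≈ (0.063, -0.254, -0.965); φ = arcsin(p_z) ≈ -74.82°, λ = atan2(p_y, p_x) ≈ -76.15°.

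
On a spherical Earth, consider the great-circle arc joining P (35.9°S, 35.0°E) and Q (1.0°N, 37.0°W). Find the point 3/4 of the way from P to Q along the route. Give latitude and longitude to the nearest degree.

Write both endpoints as unit vectors p₁, p₂ with components (cos φ cos λ, cos φ sin λ, sin φ).
The central angle between the endpoints is δ = arccos(p₁·p₂) ≈ 1.328 rad (76.1°).
Interpolate at f = 3/4 with slerp weights a = sin((1−f)δ)/sin δ ≈ 0.336, b = sin(fδ)/sin δ ≈ 0.865.
p = a·p₁ + b·p₂ ≈ (0.913, -0.364, -0.182); φ = arcsin(p_z) ≈ -10.48°, λ = atan2(p_y, p_x) ≈ -21.74°.

≈ (10°S, 22°W)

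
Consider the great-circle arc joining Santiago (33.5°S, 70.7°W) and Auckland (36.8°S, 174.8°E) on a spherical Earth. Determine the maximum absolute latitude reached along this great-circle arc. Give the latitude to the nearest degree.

≈ 53°S

The great circle lies in the plane with unit normal n̂ = (p₁ × p₂)/|p₁ × p₂|.
Here n̂_z ≈ -0.608; the vertex latitude is φ_max = arccos|n̂_z| ≈ 52.5°.
Check via Clairaut: cos φ_max = |cos φ₁| · sin C = cos(33.5°)·sin(133.1°) ≈ 0.608, again giving ≈ 52.5°.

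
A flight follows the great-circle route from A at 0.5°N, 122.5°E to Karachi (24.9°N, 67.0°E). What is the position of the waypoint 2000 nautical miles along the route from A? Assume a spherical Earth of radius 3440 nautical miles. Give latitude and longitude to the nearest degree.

The haversine formula gives a central angle δ ≈ 1.027 rad (58.8°) between the endpoints. The total great-circle distance is δ·R ≈ 1.027 × 3440 ≈ 3533 nmi, so the target fraction is f = 2000/3533 ≈ 0.566.
Interpolate at f ≈ 0.566 with slerp weights a = sin((1−f)δ)/sin δ ≈ 0.504, b = sin(fδ)/sin δ ≈ 0.642.
p = a·p₁ + b·p₂ ≈ (-0.043, 0.961, 0.275); φ = arcsin(p_z) ≈ 15.94°, λ = atan2(p_y, p_x) ≈ 92.57°.

≈ 16°N, 93°E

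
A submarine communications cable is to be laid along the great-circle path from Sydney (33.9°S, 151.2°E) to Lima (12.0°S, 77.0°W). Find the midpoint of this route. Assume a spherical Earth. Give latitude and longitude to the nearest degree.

Convert each endpoint to a unit vector on the sphere (x = cos φ cos λ, y = cos φ sin λ, z = sin φ).
The central angle between the endpoints is δ = arccos(p₁·p₂) ≈ 2.010 rad (115.2°).
Interpolate at f = 1/2 with slerp weights a = sin((1−f)δ)/sin δ ≈ 0.933, b = sin(fδ)/sin δ ≈ 0.933.
p = a·p₁ + b·p₂ ≈ (-0.473, -0.516, -0.714); φ = arcsin(p_z) ≈ -45.57°, λ = atan2(p_y, p_x) ≈ -132.52°.

≈ 46°S, 133°W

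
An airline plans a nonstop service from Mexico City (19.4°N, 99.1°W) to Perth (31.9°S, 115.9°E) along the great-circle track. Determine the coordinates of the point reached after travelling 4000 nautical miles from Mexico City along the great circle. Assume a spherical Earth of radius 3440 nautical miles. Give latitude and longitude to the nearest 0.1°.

Convert each endpoint to a unit vector on the sphere (x = cos φ cos λ, y = cos φ sin λ, z = sin φ).
The central angle between the endpoints is δ = arccos(p₁·p₂) ≈ 2.553 rad (146.3°). The total great-circle distance is δ·R ≈ 2.553 × 3440 ≈ 8781 nmi, so the target fraction is f = 4000/8781 ≈ 0.456.
Interpolate at f ≈ 0.456 with slerp weights a = sin((1−f)δ)/sin δ ≈ 1.771, b = sin(fδ)/sin δ ≈ 1.652.
p = a·p₁ + b·p₂ ≈ (-0.877, -0.387, -0.285); φ = arcsin(p_z) ≈ -16.56°, λ = atan2(p_y, p_x) ≈ -156.17°.

≈ 16.6°S, 156.2°W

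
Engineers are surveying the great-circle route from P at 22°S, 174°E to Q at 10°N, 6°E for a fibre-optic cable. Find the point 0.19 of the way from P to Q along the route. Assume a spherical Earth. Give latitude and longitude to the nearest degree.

≈ 41°S, 145°E

From cos δ = sin φ₁ sin φ₂ + cos φ₁ cos φ₂ cos Δλ, the central angle is δ ≈ 2.851 rad (163.4°).
Interpolate at f = 0.19 with slerp weights a = sin((1−f)δ)/sin δ ≈ 2.584, b = sin(fδ)/sin δ ≈ 1.802.
p = a·p₁ + b·p₂ ≈ (-0.617, 0.436, -0.655); φ = arcsin(p_z) ≈ -40.91°, λ = atan2(p_y, p_x) ≈ 144.77°.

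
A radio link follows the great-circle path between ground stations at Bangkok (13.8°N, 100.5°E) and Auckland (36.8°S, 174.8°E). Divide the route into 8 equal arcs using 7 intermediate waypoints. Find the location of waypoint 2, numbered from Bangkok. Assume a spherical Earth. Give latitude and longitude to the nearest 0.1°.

Write both endpoints as unit vectors p₁, p₂ with components (cos φ cos λ, cos φ sin λ, sin φ).
The central angle between the endpoints is δ = arccos(p₁·p₂) ≈ 1.503 rad (86.1°).
Interpolate at f = 2/8 with slerp weights a = sin((1−f)δ)/sin δ ≈ 0.905, b = sin(fδ)/sin δ ≈ 0.368.
p = a·p₁ + b·p₂ ≈ (-0.454, 0.891, -0.004); φ = arcsin(p_z) ≈ -0.25°, λ = atan2(p_y, p_x) ≈ 116.97°.

≈ (0.3°S, 117.0°E)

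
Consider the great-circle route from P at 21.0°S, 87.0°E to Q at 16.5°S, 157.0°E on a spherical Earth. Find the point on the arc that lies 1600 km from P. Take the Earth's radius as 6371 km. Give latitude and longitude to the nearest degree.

≈ 23°S, 102°E

Convert each endpoint to a unit vector on the sphere (x = cos φ cos λ, y = cos φ sin λ, z = sin φ).
The central angle between the endpoints is δ = arccos(p₁·p₂) ≈ 1.151 rad (65.9°). The total great-circle distance is δ·R ≈ 1.151 × 6371 ≈ 7330 km, so the target fraction is f = 1600/7330 ≈ 0.218.
Interpolate at f ≈ 0.218 with slerp weights a = sin((1−f)δ)/sin δ ≈ 0.858, b = sin(fδ)/sin δ ≈ 0.272.
p = a·p₁ + b·p₂ ≈ (-0.198, 0.902, -0.385); φ = arcsin(p_z) ≈ -22.62°, λ = atan2(p_y, p_x) ≈ 102.41°.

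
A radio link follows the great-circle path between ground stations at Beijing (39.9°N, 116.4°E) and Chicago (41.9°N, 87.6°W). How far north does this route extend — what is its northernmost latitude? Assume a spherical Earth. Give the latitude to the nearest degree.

≈ 77°N

The great circle lies in the plane with unit normal n̂ = (p₁ × p₂)/|p₁ × p₂|.
Here n̂_z ≈ +0.233; the vertex latitude is φ_max = arccos|n̂_z| ≈ 76.5°.
Check via Clairaut: cos φ_max = |cos φ₁| · sin C = cos(39.9°)·sin(17.7°) ≈ 0.233, again giving ≈ 76.5°.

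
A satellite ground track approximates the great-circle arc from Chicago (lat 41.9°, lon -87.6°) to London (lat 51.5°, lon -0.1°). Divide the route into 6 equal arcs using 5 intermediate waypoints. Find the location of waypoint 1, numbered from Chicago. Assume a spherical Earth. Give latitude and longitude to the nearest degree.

Convert each endpoint to a unit vector on the sphere (x = cos φ cos λ, y = cos φ sin λ, z = sin φ).
The central angle between the endpoints is δ = arccos(p₁·p₂) ≈ 0.997 rad (57.1°).
Interpolate at f = 1/6 with slerp weights a = sin((1−f)δ)/sin δ ≈ 0.879, b = sin(fδ)/sin δ ≈ 0.197.
p = a·p₁ + b·p₂ ≈ (0.150, -0.654, 0.741); φ = arcsin(p_z) ≈ 47.85°, λ = atan2(p_y, p_x) ≈ -77.08°.

≈ lat 48°, lon -77°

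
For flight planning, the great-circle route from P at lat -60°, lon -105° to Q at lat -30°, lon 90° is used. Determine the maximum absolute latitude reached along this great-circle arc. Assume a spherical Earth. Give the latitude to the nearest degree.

The great circle lies in the plane with unit normal n̂ = (p₁ × p₂)/|p₁ × p₂|.
Here n̂_z ≈ -0.112; the vertex latitude is φ_max = arccos|n̂_z| ≈ 83.6°.
Check via Clairaut: cos φ_max = |cos φ₁| · sin C = cos(60.0°)·sin(167.0°) ≈ 0.112, again giving ≈ 83.6°.

≈ -84°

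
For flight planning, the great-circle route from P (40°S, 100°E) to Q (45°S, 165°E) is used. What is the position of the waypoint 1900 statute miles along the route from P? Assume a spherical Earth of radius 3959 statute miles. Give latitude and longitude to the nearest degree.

≈ (48°S, 137°E)

Convert each endpoint to a unit vector on the sphere (x = cos φ cos λ, y = cos φ sin λ, z = sin φ).
The central angle between the endpoints is δ = arccos(p₁·p₂) ≈ 0.818 rad (46.9°). The total great-circle distance is δ·R ≈ 0.818 × 3959 ≈ 3240 mi, so the target fraction is f = 1900/3240 ≈ 0.586.
Interpolate at f ≈ 0.586 with slerp weights a = sin((1−f)δ)/sin δ ≈ 0.455, b = sin(fδ)/sin δ ≈ 0.632.
p = a·p₁ + b·p₂ ≈ (-0.492, 0.459, -0.740); φ = arcsin(p_z) ≈ -47.69°, λ = atan2(p_y, p_x) ≈ 137.03°.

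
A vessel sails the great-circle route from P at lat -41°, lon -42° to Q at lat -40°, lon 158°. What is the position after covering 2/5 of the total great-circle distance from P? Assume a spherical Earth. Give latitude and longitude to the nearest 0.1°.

≈ lat -75.3°, lon -82.8°

The haversine formula gives a central angle δ ≈ 1.693 rad (97.0°) between the endpoints.
Interpolate at f = 2/5 with slerp weights a = sin((1−f)δ)/sin δ ≈ 0.856, b = sin(fδ)/sin δ ≈ 0.631.
p = a·p₁ + b·p₂ ≈ (0.032, -0.251, -0.967); φ = arcsin(p_z) ≈ -75.33°, λ = atan2(p_y, p_x) ≈ -82.77°.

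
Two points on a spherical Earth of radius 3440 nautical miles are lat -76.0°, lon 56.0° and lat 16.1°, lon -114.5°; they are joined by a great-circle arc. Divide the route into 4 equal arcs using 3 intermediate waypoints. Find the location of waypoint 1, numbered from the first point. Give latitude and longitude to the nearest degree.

Convert each endpoint to a unit vector on the sphere (x = cos φ cos λ, y = cos φ sin λ, z = sin φ).
The central angle between the endpoints is δ = arccos(p₁·p₂) ≈ 2.092 rad (119.9°).
Interpolate at f = 1/4 with slerp weights a = sin((1−f)δ)/sin δ ≈ 1.153, b = sin(fδ)/sin δ ≈ 0.576.
p = a·p₁ + b·p₂ ≈ (-0.074, -0.272, -0.959); φ = arcsin(p_z) ≈ -73.61°, λ = atan2(p_y, p_x) ≈ -105.11°.

≈ lat -74°, lon -105°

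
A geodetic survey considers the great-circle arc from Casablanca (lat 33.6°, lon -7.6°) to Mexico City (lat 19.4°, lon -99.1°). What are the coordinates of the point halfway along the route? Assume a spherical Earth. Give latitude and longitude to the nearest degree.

≈ lat 35°, lon -57°

Convert each endpoint to a unit vector on the sphere (x = cos φ cos λ, y = cos φ sin λ, z = sin φ).
The central angle between the endpoints is δ = arccos(p₁·p₂) ≈ 1.407 rad (80.6°).
Interpolate at f = 1/2 with slerp weights a = sin((1−f)δ)/sin δ ≈ 0.656, b = sin(fδ)/sin δ ≈ 0.656.
p = a·p₁ + b·p₂ ≈ (0.443, -0.683, 0.581); φ = arcsin(p_z) ≈ 35.49°, λ = atan2(p_y, p_x) ≈ -57.00°.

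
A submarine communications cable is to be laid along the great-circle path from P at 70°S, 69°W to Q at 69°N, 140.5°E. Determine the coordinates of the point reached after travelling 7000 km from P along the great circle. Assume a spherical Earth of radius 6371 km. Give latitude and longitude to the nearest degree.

≈ 22°S, 141°W

From cos δ = sin φ₁ sin φ₂ + cos φ₁ cos φ₂ cos Δλ, the central angle is δ ≈ 2.962 rad (169.7°). The total great-circle distance is δ·R ≈ 2.962 × 6371 ≈ 18872 km, so the target fraction is f = 7000/18872 ≈ 0.371.
Interpolate at f ≈ 0.371 with slerp weights a = sin((1−f)δ)/sin δ ≈ 5.367, b = sin(fδ)/sin δ ≈ 4.992.
p = a·p₁ + b·p₂ ≈ (-0.723, -0.576, -0.383); φ = arcsin(p_z) ≈ -22.49°, λ = atan2(p_y, p_x) ≈ -141.46°.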